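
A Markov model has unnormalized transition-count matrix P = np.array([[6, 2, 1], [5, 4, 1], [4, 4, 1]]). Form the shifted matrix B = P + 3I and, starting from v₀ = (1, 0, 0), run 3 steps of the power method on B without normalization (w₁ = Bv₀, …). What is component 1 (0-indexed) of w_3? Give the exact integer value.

B = P + 3I has rows (9, 2, 1); (5, 7, 1); (4, 4, 4)
w1 = Bv₀ = (9·1 + 2·0 + 1·0; 5·1 + 7·0 + 1·0; 4·1 + 4·0 + 4·0) = (9, 5, 4)
w2 = Bw1 = (9·9 + 2·5 + 1·4; 5·9 + 7·5 + 1·4; 4·9 + 4·5 + 4·4) = (95, 84, 72)
w3 = Bw2 = (1095, 1135, 1004)
Requested component of w3: 1135

1135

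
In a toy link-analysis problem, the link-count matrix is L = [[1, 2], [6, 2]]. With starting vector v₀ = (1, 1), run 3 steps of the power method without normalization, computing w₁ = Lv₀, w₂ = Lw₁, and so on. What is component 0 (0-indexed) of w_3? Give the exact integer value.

87

w1 = Lv₀ = (1·1 + 2·1; 6·1 + 2·1) = (3, 8)
w2 = Lw1 = (1·3 + 2·8; 6·3 + 2·8) = (19, 34)
w3 = Lw2 = (87, 182)
The requested component of w3 is 87.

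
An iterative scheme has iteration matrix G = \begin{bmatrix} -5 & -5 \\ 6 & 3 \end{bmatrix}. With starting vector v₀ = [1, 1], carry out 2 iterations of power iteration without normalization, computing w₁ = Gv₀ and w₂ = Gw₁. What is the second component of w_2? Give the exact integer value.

-33

w1 = Gv₀ = ((-5)·1 + (-5)·1; 6·1 + 3·1) = (-10, 9)
w2 = Gw1 = ((-5)·(-10) + (-5)·9; 6·(-10) + 3·9) = (5, -33)
The requested component of w2 is -33.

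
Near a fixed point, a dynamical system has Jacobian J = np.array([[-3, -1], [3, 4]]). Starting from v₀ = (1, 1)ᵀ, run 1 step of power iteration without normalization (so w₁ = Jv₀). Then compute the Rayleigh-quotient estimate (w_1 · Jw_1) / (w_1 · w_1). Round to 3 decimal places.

w1 = Jv₀ = (-4, 7)
Jw1 = (5, 16)
w1·Jw1 = (-4)·5 + 7·16 = 92; w1·w1 = (-4)·(-4) + 7·7 = 65
λ ≈ 92/65 = 1.415

1.415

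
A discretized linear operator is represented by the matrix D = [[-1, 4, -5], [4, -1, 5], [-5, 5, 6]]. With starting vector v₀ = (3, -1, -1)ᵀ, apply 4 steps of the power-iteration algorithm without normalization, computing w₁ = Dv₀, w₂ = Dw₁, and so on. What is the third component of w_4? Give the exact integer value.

-10666

w1 = Dv₀ = ((-1)·3 + 4·(-1) + (-5)·(-1); 4·3 + (-1)·(-1) + 5·(-1); (-5)·3 + 5·(-1) + 6·(-1)) = (-2, 8, -26)
w2 = Dw1 = ((-1)·(-2) + 4·8 + (-5)·(-26); 4·(-2) + (-1)·8 + 5·(-26); (-5)·(-2) + 5·8 + 6·(-26)) = (164, -146, -106)
w3 = Dw2 = (-218, 272, -2186)
w4 = Dw3 = (12236, -12074, -10666)
The requested component of w4 is -10666.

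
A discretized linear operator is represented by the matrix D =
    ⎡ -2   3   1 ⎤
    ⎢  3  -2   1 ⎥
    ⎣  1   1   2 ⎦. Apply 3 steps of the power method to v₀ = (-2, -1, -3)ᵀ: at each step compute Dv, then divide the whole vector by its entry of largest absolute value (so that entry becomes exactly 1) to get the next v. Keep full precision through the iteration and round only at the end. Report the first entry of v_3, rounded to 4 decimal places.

Dv0 = (-2.00000, -7.00000, -9.00000); divide by -9.00000 → v1 = (0.22222, 0.77778, 1.00000)
Dv1 = (2.88889, 0.11111, 3.00000); divide by 3.00000 → v2 = (0.96296, 0.03704, 1.00000)
Dv2 = (-0.81481, 3.81481, 3.00000); divide by 3.81481 → v3 = (-0.21359, 1.00000, 0.78641)
Requested entry of v3: 22/-103 = -0.2136

-0.2136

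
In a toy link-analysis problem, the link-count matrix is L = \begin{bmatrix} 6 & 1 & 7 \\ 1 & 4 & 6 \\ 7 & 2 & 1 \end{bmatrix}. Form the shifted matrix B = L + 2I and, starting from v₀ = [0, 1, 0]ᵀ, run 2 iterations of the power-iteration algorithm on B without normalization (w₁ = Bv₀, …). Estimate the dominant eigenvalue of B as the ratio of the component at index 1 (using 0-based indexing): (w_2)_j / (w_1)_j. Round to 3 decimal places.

μ ≈ 8.167

B = L + 2I has rows (8, 1, 7); (1, 6, 6); (7, 2, 3)
w1 = Bv₀ = (1, 6, 2)
w2 = Bw1 = (28, 49, 25)
Ratio: 49/6 = 8.167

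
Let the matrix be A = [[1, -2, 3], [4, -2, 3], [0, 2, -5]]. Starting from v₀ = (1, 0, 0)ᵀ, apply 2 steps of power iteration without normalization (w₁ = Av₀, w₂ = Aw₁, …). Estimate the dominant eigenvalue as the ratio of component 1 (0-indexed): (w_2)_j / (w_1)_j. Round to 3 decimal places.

λ ≈ -1.000

w1 = Av₀ = (1·1 + (-2)·0 + 3·0; 4·1 + (-2)·0 + 3·0; 0·1 + 2·0 + (-5)·0) = (1, 4, 0)
w2 = Aw1 = (1·1 + (-2)·4 + 3·0; 4·1 + (-2)·4 + 3·0; 0·1 + 2·4 + (-5)·0) = (-7, -4, 8)
Ratio at component: -4 / 4 = -1.000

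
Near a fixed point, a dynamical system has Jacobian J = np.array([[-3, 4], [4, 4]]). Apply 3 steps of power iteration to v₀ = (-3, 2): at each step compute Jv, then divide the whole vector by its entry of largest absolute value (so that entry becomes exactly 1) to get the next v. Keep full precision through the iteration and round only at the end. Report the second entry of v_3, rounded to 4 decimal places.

-0.1467

Jv0 = (17.00000, -4.00000); divide by 17.00000 → v1 = (1.00000, -0.23529)
Jv1 = (-3.94118, 3.05882); divide by -3.94118 → v2 = (1.00000, -0.77612)
Jv2 = (-6.10448, 0.89552); divide by -6.10448 → v3 = (1.00000, -0.14670)
Requested entry of v3: -60/409 = -0.1467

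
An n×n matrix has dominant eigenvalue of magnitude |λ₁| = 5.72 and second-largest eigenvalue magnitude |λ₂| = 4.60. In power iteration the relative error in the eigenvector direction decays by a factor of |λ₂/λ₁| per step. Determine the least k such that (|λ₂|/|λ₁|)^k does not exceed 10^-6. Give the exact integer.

64

|λ₂/λ₁| = 4.60/5.72 = 0.80420
Need k ≥ ln(10^-6) / ln(0.80420) = -13.8155 / -0.2179 ≈ 63.399
Smallest integer k satisfying the bound: 64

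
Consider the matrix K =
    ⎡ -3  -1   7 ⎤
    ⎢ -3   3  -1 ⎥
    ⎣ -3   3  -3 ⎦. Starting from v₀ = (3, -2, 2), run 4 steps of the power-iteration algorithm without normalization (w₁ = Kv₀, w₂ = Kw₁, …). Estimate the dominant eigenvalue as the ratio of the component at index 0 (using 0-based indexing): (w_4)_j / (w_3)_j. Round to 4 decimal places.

1.4898

w1 = Kv₀ = ((-3)·3 + (-1)·(-2) + 7·2; (-3)·3 + 3·(-2) + (-1)·2; (-3)·3 + 3·(-2) + (-3)·2) = (7, -17, -21)
w2 = Kw1 = ((-3)·7 + (-1)·(-17) + 7·(-21); (-3)·7 + 3·(-17) + (-1)·(-21); (-3)·7 + 3·(-17) + (-3)·(-21)) = (-151, -51, -9)
w3 = Kw2 = (441, 309, 327)
w4 = Kw3 = (657, -723, -1377)
Ratio at component: 657 / 441 = 1.4898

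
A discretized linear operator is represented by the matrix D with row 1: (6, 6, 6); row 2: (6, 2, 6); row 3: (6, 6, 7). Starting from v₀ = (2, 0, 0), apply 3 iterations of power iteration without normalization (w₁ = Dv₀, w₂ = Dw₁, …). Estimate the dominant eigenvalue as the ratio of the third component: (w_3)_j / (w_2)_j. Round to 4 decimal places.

w1 = Dv₀ = (6·2 + 6·0 + 6·0; 6·2 + 2·0 + 6·0; 6·2 + 6·0 + 7·0) = (12, 12, 12)
w2 = Dw1 = (6·12 + 6·12 + 6·12; 6·12 + 2·12 + 6·12; 6·12 + 6·12 + 7·12) = (216, 168, 228)
w3 = Dw2 = (3672, 3000, 3900)
Ratio at component: 3900 / 228 = 17.1053

λ ≈ 17.1053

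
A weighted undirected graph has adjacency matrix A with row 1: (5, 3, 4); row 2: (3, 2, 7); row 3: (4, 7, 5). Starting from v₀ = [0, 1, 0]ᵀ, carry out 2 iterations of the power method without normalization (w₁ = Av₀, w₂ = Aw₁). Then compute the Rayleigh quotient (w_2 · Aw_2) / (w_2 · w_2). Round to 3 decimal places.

w1 = Av₀ = (5·0 + 3·1 + 4·0; 3·0 + 2·1 + 7·0; 4·0 + 7·1 + 5·0) = (3, 2, 7)
w2 = Aw1 = (5·3 + 3·2 + 4·7; 3·3 + 2·2 + 7·7; 4·3 + 7·2 + 5·7) = (49, 62, 61)
Aw2 = (675, 698, 935)
w2·Aw2 = 49·675 + 62·698 + 61·935 = 133386; w2·w2 = 49·49 + 62·62 + 61·61 = 9966
λ ≈ 133386/9966 = 13.384

λ ≈ 13.384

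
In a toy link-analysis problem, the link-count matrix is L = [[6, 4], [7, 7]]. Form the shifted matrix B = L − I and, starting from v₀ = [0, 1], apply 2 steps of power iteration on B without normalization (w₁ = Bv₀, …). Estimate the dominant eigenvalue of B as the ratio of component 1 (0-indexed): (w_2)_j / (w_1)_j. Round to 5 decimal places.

B = L − I has rows (5, 4); (7, 6)
w1 = Bv₀ = (5·0 + 4·1; 7·0 + 6·1) = (4, 6)
w2 = Bw1 = (5·4 + 4·6; 7·4 + 6·6) = (44, 64)
Ratio: 64/6 = 10.66667

μ ≈ 10.66667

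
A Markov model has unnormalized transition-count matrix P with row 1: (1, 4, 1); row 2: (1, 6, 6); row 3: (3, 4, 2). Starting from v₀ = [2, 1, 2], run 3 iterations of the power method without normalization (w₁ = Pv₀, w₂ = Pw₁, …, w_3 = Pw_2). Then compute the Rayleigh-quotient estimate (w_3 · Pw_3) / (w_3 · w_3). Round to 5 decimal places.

λ ≈ 10.40398

w1 = Pv₀ = (1·2 + 4·1 + 1·2; 1·2 + 6·1 + 6·2; 3·2 + 4·1 + 2·2) = (8, 20, 14)
w2 = Pw1 = (1·8 + 4·20 + 1·14; 1·8 + 6·20 + 6·14; 3·8 + 4·20 + 2·14) = (102, 212, 132)
w3 = Pw2 = (1082, 2166, 1418)
Pw3 = (11164, 22586, 14746)
w3·Pw3 = 1082·11164 + 2166·22586 + 1418·14746 = 81910552; w3·w3 = 1082·1082 + 2166·2166 + 1418·1418 = 7873004
λ ≈ 81910552/7873004 = 10.40398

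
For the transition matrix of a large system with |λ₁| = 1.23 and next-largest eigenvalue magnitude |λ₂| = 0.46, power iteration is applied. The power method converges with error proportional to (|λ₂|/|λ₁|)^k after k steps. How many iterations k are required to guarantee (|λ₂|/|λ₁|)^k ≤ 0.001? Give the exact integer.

|λ₂/λ₁| = 0.46/1.23 = 0.37398
Need k ≥ ln(0.001) / ln(0.37398) = -6.9078 / -0.9835 ≈ 7.023
Smallest integer k satisfying the bound: 8

8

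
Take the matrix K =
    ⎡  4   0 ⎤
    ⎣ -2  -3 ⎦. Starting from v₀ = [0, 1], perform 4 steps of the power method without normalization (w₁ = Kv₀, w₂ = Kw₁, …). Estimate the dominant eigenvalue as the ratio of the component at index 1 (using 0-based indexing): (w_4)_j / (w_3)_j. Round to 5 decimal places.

w1 = Kv₀ = (0, -3)
w2 = Kw1 = (0, 9)
w3 = Kw2 = (0, -27)
w4 = Kw3 = (0, 81)
Ratio at component: 81 / -27 = -3.00000

-3.00000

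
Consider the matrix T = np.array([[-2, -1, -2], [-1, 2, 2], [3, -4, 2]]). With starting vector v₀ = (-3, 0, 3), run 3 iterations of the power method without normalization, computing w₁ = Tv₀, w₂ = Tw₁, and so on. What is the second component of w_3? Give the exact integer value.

-57

w1 = Tv₀ = (0, 9, -3)
w2 = Tw1 = (-3, 12, -42)
w3 = Tw2 = (78, -57, -141)
The requested component of w3 is -57.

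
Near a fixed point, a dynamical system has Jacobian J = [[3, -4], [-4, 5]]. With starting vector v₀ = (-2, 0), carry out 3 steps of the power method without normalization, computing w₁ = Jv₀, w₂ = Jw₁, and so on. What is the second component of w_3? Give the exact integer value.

520

w1 = Jv₀ = (-6, 8)
w2 = Jw1 = (-50, 64)
w3 = Jw2 = (-406, 520)
The requested component of w3 is 520.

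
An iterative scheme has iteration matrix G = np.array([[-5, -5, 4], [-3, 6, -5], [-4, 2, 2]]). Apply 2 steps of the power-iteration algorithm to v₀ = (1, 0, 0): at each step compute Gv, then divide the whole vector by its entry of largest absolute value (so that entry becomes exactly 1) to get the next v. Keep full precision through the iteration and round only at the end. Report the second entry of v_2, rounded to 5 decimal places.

0.70833

Gv0 = (-5.000000, -3.000000, -4.000000); divide by -5.000000 → v1 = (1.000000, 0.600000, 0.800000)
Gv1 = (-4.800000, -3.400000, -1.200000); divide by -4.800000 → v2 = (1.000000, 0.708333, 0.250000)
Requested entry of v2: 17/24 = 0.70833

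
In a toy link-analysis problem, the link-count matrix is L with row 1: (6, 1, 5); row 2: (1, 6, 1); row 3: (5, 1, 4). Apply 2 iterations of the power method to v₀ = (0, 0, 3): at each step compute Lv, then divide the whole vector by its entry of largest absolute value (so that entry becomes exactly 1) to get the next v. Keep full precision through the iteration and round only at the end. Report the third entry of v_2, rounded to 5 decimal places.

Lv0 = (15.000000, 3.000000, 12.000000); divide by 15.000000 → v1 = (1.000000, 0.200000, 0.800000)
Lv1 = (10.200000, 3.000000, 8.400000); divide by 10.200000 → v2 = (1.000000, 0.294118, 0.823529)
Requested entry of v2: 126/153 = 0.82353

0.82353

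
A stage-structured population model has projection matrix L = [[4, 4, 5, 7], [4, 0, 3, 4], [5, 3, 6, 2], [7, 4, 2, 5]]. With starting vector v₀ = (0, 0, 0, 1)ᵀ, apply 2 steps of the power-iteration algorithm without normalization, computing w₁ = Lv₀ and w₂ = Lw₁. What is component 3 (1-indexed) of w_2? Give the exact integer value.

w1 = Lv₀ = (4·0 + 4·0 + 5·0 + 7·1; 4·0 + 0·0 + 3·0 + 4·1; 5·0 + 3·0 + 6·0 + 2·1; 7·0 + 4·0 + 2·0 + 5·1) = (7, 4, 2, 5)
w2 = Lw1 = (4·7 + 4·4 + 5·2 + 7·5; 4·7 + 0·4 + 3·2 + 4·5; 5·7 + 3·4 + 6·2 + 2·5; 7·7 + 4·4 + 2·2 + 5·5) = (89, 54, 69, 94)
The requested component of w2 is 69.

69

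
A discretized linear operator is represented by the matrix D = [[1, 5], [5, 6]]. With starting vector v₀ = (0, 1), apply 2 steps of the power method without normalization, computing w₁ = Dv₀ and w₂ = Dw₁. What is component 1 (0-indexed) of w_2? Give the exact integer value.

61

w1 = Dv₀ = (1·0 + 5·1; 5·0 + 6·1) = (5, 6)
w2 = Dw1 = (1·5 + 5·6; 5·5 + 6·6) = (35, 61)
The requested component of w2 is 61.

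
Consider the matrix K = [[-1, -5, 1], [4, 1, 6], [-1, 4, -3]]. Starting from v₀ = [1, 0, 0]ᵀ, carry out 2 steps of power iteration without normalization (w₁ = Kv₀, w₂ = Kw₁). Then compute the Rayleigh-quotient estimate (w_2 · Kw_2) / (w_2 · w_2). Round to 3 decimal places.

w1 = Kv₀ = (-1, 4, -1)
w2 = Kw1 = (-20, -6, 20)
Kw2 = (70, 34, -64)
w2·Kw2 = (-20)·70 + (-6)·34 + 20·(-64) = -2884; w2·w2 = (-20)·(-20) + (-6)·(-6) + 20·20 = 836
λ ≈ -2884/836 = -3.450

λ ≈ -3.450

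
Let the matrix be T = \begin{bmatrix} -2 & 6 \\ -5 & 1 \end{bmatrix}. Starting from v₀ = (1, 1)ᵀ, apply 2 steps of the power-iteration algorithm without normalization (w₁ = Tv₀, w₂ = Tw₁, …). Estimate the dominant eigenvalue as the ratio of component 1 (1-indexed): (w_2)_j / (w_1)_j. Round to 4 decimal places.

-8.0000

w1 = Tv₀ = ((-2)·1 + 6·1; (-5)·1 + 1·1) = (4, -4)
w2 = Tw1 = ((-2)·4 + 6·(-4); (-5)·4 + 1·(-4)) = (-32, -24)
Ratio at component: -32 / 4 = -8.0000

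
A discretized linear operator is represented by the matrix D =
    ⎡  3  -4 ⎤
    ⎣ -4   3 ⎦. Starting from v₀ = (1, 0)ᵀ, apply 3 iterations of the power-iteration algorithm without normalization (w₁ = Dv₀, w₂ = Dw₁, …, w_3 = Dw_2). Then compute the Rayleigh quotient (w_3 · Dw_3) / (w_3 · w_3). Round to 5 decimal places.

6.99993

w1 = Dv₀ = (3, -4)
w2 = Dw1 = (25, -24)
w3 = Dw2 = (171, -172)
Dw3 = (1201, -1200)
w3·Dw3 = 171·1201 + (-172)·(-1200) = 411771; w3·w3 = 171·171 + (-172)·(-172) = 58825
λ ≈ 411771/58825 = 6.99993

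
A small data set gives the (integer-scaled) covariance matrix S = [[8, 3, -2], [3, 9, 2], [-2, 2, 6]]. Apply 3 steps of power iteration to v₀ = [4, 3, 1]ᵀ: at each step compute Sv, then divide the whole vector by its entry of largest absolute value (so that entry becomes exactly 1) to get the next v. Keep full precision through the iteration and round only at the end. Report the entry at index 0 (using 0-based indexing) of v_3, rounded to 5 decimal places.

0.83728

Sv0 = (39.000000, 41.000000, 4.000000); divide by 41.000000 → v1 = (0.951220, 1.000000, 0.097561)
Sv1 = (10.414634, 12.048780, 0.682927); divide by 12.048780 → v2 = (0.864372, 1.000000, 0.056680)
Sv2 = (9.801619, 11.706478, 0.611336); divide by 11.706478 → v3 = (0.837282, 1.000000, 0.052222)
Requested entry of v3: 4842/5783 = 0.83728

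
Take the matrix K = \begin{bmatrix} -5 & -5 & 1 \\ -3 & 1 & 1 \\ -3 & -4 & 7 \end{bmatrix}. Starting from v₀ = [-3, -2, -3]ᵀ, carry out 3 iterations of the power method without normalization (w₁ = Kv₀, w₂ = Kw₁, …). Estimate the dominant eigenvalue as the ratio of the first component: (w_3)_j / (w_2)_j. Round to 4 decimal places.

λ ≈ -6.6418

w1 = Kv₀ = (22, 4, -4)
w2 = Kw1 = (-134, -66, -110)
w3 = Kw2 = (890, 226, -104)
Ratio at component: 890 / -134 = -6.6418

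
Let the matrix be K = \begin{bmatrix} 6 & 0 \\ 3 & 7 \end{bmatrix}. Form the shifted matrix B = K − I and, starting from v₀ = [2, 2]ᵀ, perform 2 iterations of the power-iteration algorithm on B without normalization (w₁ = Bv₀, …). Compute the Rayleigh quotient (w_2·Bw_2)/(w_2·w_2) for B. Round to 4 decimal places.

6.8448

B = K − I has rows (5, 0); (3, 6)
w1 = Bv₀ = (5·2 + 0·2; 3·2 + 6·2) = (10, 18)
w2 = Bw1 = (5·10 + 0·18; 3·10 + 6·18) = (50, 138)
Bw2 = (250, 978)
w2·Bw2 = 147464; w2·w2 = 21544; μ ≈ 147464/21544 = 6.8448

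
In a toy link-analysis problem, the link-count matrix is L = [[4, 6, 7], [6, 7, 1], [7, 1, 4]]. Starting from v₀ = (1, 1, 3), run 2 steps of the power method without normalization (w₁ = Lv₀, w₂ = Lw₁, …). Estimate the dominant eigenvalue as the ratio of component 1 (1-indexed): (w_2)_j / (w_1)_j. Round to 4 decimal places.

11.6129

w1 = Lv₀ = (4·1 + 6·1 + 7·3; 6·1 + 7·1 + 1·3; 7·1 + 1·1 + 4·3) = (31, 16, 20)
w2 = Lw1 = (4·31 + 6·16 + 7·20; 6·31 + 7·16 + 1·20; 7·31 + 1·16 + 4·20) = (360, 318, 313)
Ratio at component: 360 / 31 = 11.6129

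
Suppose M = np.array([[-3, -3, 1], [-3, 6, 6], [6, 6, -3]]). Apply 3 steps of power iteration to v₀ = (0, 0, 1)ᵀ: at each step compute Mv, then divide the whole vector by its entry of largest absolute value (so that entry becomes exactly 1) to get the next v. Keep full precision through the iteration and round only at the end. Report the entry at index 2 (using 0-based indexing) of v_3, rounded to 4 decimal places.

Mv0 = (1.00000, 6.00000, -3.00000); divide by 6.00000 → v1 = (0.16667, 1.00000, -0.50000)
Mv1 = (-4.00000, 2.50000, 8.50000); divide by 8.50000 → v2 = (-0.47059, 0.29412, 1.00000)
Mv2 = (1.52941, 9.17647, -4.05882); divide by 9.17647 → v3 = (0.16667, 1.00000, -0.44231)
Requested entry of v3: -207/468 = -0.4423

-0.4423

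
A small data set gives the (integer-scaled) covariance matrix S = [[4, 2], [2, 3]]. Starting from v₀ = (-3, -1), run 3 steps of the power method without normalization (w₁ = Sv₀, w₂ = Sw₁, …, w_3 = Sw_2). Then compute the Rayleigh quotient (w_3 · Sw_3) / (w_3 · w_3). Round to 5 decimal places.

w1 = Sv₀ = (4·(-3) + 2·(-1); 2·(-3) + 3·(-1)) = (-14, -9)
w2 = Sw1 = (4·(-14) + 2·(-9); 2·(-14) + 3·(-9)) = (-74, -55)
w3 = Sw2 = (-406, -313)
Sw3 = (-2250, -1751)
w3·Sw3 = (-406)·(-2250) + (-313)·(-1751) = 1461563; w3·w3 = (-406)·(-406) + (-313)·(-313) = 262805
λ ≈ 1461563/262805 = 5.56140

λ ≈ 5.56140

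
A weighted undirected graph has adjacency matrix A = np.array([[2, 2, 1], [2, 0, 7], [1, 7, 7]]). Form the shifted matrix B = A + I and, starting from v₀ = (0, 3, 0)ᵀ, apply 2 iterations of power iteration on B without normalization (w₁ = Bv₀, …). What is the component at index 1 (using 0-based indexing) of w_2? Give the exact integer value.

B = A + I has rows (3, 2, 1); (2, 1, 7); (1, 7, 8)
w1 = Bv₀ = (3·0 + 2·3 + 1·0; 2·0 + 1·3 + 7·0; 1·0 + 7·3 + 8·0) = (6, 3, 21)
w2 = Bw1 = (3·6 + 2·3 + 1·21; 2·6 + 1·3 + 7·21; 1·6 + 7·3 + 8·21) = (45, 162, 195)
Requested component of w2: 162

162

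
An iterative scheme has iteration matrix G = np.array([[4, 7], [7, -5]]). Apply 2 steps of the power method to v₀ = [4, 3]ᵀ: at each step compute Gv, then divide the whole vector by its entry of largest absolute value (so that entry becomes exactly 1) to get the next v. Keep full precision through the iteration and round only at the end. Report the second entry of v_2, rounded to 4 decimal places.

Gv0 = (37.00000, 13.00000); divide by 37.00000 → v1 = (1.00000, 0.35135)
Gv1 = (6.45946, 5.24324); divide by 6.45946 → v2 = (1.00000, 0.81172)
Requested entry of v2: 194/239 = 0.8117

0.8117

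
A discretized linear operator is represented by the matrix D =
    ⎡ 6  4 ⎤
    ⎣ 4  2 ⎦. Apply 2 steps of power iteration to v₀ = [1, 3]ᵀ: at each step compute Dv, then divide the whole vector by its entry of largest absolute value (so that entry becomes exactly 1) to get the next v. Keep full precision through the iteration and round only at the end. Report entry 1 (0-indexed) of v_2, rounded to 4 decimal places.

Dv0 = (18.00000, 10.00000); divide by 18.00000 → v1 = (1.00000, 0.55556)
Dv1 = (8.22222, 5.11111); divide by 8.22222 → v2 = (1.00000, 0.62162)
Requested entry of v2: 92/148 = 0.6216

0.6216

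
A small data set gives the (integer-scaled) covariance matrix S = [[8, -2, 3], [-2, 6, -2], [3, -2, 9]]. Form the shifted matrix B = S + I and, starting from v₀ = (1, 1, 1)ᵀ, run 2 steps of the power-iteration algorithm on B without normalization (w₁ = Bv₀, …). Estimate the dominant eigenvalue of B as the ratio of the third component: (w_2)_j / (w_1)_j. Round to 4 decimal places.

B = S + I has rows (9, -2, 3); (-2, 7, -2); (3, -2, 10)
w1 = Bv₀ = (9·1 + (-2)·1 + 3·1; (-2)·1 + 7·1 + (-2)·1; 3·1 + (-2)·1 + 10·1) = (10, 3, 11)
w2 = Bw1 = (9·10 + (-2)·3 + 3·11; (-2)·10 + 7·3 + (-2)·11; 3·10 + (-2)·3 + 10·11) = (117, -21, 134)
Ratio: 134/11 = 12.1818

12.1818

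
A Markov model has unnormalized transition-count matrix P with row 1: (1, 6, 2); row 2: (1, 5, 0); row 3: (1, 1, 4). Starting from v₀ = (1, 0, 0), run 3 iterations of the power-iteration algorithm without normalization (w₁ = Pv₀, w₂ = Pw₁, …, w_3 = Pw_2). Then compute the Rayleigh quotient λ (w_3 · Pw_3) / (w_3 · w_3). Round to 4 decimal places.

w1 = Pv₀ = (1·1 + 6·0 + 2·0; 1·1 + 5·0 + 0·0; 1·1 + 1·0 + 4·0) = (1, 1, 1)
w2 = Pw1 = (1·1 + 6·1 + 2·1; 1·1 + 5·1 + 0·1; 1·1 + 1·1 + 4·1) = (9, 6, 6)
w3 = Pw2 = (57, 39, 39)
Pw3 = (369, 252, 252)
w3·Pw3 = 57·369 + 39·252 + 39·252 = 40689; w3·w3 = 57·57 + 39·39 + 39·39 = 6291
λ ≈ 40689/6291 = 6.4678

λ ≈ 6.4678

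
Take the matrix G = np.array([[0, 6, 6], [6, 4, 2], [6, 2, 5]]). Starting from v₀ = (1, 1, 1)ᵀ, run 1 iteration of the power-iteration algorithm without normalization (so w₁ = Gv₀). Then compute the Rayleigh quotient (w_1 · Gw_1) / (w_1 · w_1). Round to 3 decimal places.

λ ≈ 12.352

w1 = Gv₀ = (0·1 + 6·1 + 6·1; 6·1 + 4·1 + 2·1; 6·1 + 2·1 + 5·1) = (12, 12, 13)
Gw1 = (150, 146, 161)
w1·Gw1 = 12·150 + 12·146 + 13·161 = 5645; w1·w1 = 12·12 + 12·12 + 13·13 = 457
λ ≈ 5645/457 = 12.352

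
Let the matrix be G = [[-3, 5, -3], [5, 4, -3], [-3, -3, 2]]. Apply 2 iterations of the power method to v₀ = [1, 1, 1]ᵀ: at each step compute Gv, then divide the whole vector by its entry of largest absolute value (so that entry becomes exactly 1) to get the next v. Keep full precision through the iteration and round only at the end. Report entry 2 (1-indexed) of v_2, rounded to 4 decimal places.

Gv0 = (-1.00000, 6.00000, -4.00000); divide by 6.00000 → v1 = (-0.16667, 1.00000, -0.66667)
Gv1 = (7.50000, 5.16667, -3.83333); divide by 7.50000 → v2 = (1.00000, 0.68889, -0.51111)
Requested entry of v2: 31/45 = 0.6889

0.6889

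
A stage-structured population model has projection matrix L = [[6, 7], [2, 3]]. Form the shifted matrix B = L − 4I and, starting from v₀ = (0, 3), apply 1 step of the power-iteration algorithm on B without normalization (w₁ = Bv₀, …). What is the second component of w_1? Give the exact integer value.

B = L − 4I has rows (2, 7); (2, -1)
w1 = Bv₀ = (21, -3)
Requested component of w1: -3

-3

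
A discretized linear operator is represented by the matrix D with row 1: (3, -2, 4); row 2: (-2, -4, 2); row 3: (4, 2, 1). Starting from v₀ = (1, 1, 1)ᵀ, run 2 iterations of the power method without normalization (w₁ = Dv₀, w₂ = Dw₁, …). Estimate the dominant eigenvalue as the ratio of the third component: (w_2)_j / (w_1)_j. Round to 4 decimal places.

λ ≈ 2.7143

w1 = Dv₀ = (3·1 + (-2)·1 + 4·1; (-2)·1 + (-4)·1 + 2·1; 4·1 + 2·1 + 1·1) = (5, -4, 7)
w2 = Dw1 = (3·5 + (-2)·(-4) + 4·7; (-2)·5 + (-4)·(-4) + 2·7; 4·5 + 2·(-4) + 1·7) = (51, 20, 19)
Ratio at component: 19 / 7 = 2.7143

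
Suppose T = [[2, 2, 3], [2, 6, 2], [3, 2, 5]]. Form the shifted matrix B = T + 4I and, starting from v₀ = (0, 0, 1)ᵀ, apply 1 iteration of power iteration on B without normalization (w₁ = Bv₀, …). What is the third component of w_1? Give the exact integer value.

B = T + 4I has rows (6, 2, 3); (2, 10, 2); (3, 2, 9)
w1 = Bv₀ = (3, 2, 9)
Requested component of w1: 9

9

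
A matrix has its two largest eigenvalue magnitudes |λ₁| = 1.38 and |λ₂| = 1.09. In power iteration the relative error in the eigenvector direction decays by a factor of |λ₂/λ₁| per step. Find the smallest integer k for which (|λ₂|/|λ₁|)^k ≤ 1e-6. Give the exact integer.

|λ₂/λ₁| = 1.09/1.38 = 0.78986
Need k ≥ ln(1e-6) / ln(0.78986) = -13.8155 / -0.2359 ≈ 58.564
Smallest integer k satisfying the bound: 59

59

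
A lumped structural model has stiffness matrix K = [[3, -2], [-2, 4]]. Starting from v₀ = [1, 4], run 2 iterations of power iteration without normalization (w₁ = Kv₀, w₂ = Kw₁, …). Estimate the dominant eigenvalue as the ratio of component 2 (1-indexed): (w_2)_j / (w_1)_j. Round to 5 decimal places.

w1 = Kv₀ = (-5, 14)
w2 = Kw1 = (-43, 66)
Ratio at component: 66 / 14 = 4.71429

λ ≈ 4.71429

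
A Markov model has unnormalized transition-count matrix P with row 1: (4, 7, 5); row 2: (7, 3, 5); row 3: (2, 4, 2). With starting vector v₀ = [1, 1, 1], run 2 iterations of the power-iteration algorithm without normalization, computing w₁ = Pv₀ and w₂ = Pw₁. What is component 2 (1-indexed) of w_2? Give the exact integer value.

w1 = Pv₀ = (16, 15, 8)
w2 = Pw1 = (209, 197, 108)
The requested component of w2 is 197.

197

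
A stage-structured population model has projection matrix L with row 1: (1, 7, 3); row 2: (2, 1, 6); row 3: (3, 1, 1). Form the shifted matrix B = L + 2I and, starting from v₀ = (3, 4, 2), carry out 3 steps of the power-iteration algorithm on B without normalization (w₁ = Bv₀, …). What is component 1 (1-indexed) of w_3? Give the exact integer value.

3866

B = L + 2I has rows (3, 7, 3); (2, 3, 6); (3, 1, 3)
w1 = Bv₀ = (43, 30, 19)
w2 = Bw1 = (396, 290, 216)
w3 = Bw2 = (3866, 2958, 2126)
Requested component of w3: 3866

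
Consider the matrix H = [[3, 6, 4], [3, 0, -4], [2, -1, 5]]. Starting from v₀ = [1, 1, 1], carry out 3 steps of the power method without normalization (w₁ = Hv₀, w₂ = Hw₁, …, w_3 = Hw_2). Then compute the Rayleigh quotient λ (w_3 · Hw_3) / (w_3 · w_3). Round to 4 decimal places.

w1 = Hv₀ = (3·1 + 6·1 + 4·1; 3·1 + 0·1 + (-4)·1; 2·1 + (-1)·1 + 5·1) = (13, -1, 6)
w2 = Hw1 = (3·13 + 6·(-1) + 4·6; 3·13 + 0·(-1) + (-4)·6; 2·13 + (-1)·(-1) + 5·6) = (57, 15, 57)
w3 = Hw2 = (489, -57, 384)
Hw3 = (2661, -69, 2955)
w3·Hw3 = 489·2661 + (-57)·(-69) + 384·2955 = 2439882; w3·w3 = 489·489 + (-57)·(-57) + 384·384 = 389826
λ ≈ 2439882/389826 = 6.2589

6.2589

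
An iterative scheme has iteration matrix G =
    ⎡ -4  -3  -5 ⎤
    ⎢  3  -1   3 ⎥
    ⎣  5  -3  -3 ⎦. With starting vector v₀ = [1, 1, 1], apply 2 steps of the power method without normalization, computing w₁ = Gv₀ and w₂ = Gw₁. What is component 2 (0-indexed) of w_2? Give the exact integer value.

-72

w1 = Gv₀ = ((-4)·1 + (-3)·1 + (-5)·1; 3·1 + (-1)·1 + 3·1; 5·1 + (-3)·1 + (-3)·1) = (-12, 5, -1)
w2 = Gw1 = ((-4)·(-12) + (-3)·5 + (-5)·(-1); 3·(-12) + (-1)·5 + 3·(-1); 5·(-12) + (-3)·5 + (-3)·(-1)) = (38, -44, -72)
The requested component of w2 is -72.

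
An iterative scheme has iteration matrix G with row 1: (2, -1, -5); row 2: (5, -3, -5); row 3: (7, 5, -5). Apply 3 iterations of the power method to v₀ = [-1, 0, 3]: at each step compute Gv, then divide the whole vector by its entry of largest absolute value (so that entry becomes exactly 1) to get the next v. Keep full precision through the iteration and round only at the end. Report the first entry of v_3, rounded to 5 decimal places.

0.39708

Gv0 = (-17.000000, -20.000000, -22.000000); divide by -22.000000 → v1 = (0.772727, 0.909091, 1.000000)
Gv1 = (-4.363636, -3.863636, 4.954545); divide by 4.954545 → v2 = (-0.880734, -0.779817, 1.000000)
Gv2 = (-5.981651, -7.064220, -15.064220); divide by -15.064220 → v3 = (0.397077, 0.468940, 1.000000)
Requested entry of v3: 652/1642 = 0.39708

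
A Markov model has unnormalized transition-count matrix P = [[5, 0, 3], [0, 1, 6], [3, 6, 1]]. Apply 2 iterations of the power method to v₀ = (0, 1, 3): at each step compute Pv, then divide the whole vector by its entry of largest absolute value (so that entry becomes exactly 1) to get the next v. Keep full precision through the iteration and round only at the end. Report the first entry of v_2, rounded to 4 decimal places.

0.4800

Pv0 = (9.00000, 19.00000, 9.00000); divide by 19.00000 → v1 = (0.47368, 1.00000, 0.47368)
Pv1 = (3.78947, 3.84211, 7.89474); divide by 7.89474 → v2 = (0.48000, 0.48667, 1.00000)
Requested entry of v2: 72/150 = 0.4800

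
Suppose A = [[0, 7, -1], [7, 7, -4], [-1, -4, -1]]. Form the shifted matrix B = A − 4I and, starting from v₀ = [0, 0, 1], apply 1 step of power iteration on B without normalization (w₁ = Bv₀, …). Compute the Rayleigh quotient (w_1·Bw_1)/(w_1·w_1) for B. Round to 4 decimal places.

B = A − 4I has rows (-4, 7, -1); (7, 3, -4); (-1, -4, -5)
w1 = Bv₀ = ((-4)·0 + 7·0 + (-1)·1; 7·0 + 3·0 + (-4)·1; (-1)·0 + (-4)·0 + (-5)·1) = (-1, -4, -5)
Bw1 = (-19, 1, 42)
w1·Bw1 = -195; w1·w1 = 42; μ ≈ -195/42 = -4.6429

-4.6429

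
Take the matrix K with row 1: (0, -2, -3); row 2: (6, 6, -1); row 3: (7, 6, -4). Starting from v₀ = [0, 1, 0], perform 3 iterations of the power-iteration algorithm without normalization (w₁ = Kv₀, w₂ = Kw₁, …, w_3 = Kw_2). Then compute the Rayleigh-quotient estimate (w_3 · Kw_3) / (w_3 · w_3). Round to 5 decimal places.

3.18639

w1 = Kv₀ = (0·0 + (-2)·1 + (-3)·0; 6·0 + 6·1 + (-1)·0; 7·0 + 6·1 + (-4)·0) = (-2, 6, 6)
w2 = Kw1 = (0·(-2) + (-2)·6 + (-3)·6; 6·(-2) + 6·6 + (-1)·6; 7·(-2) + 6·6 + (-4)·6) = (-30, 18, -2)
w3 = Kw2 = (-30, -70, -94)
Kw3 = (422, -506, -254)
w3·Kw3 = (-30)·422 + (-70)·(-506) + (-94)·(-254) = 46636; w3·w3 = (-30)·(-30) + (-70)·(-70) + (-94)·(-94) = 14636
λ ≈ 46636/14636 = 3.18639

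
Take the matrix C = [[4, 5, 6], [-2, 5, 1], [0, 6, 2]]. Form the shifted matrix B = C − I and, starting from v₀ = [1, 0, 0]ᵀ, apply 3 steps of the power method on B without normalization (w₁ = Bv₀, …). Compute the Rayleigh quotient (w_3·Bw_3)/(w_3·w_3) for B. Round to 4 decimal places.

μ ≈ 7.1190

B = C − I has rows (3, 5, 6); (-2, 4, 1); (0, 6, 1)
w1 = Bv₀ = (3·1 + 5·0 + 6·0; (-2)·1 + 4·0 + 1·0; 0·1 + 6·0 + 1·0) = (3, -2, 0)
w2 = Bw1 = (3·3 + 5·(-2) + 6·0; (-2)·3 + 4·(-2) + 1·0; 0·3 + 6·(-2) + 1·0) = (-1, -14, -12)
w3 = Bw2 = (-145, -66, -96)
Bw3 = (-1341, -70, -492)
w3·Bw3 = 246297; w3·w3 = 34597; μ ≈ 246297/34597 = 7.1190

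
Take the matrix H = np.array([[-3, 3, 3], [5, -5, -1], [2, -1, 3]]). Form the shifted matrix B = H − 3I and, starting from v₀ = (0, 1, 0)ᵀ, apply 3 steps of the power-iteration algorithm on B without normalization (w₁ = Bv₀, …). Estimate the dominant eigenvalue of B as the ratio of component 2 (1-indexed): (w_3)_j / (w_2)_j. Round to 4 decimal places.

-10.9875

B = H − 3I has rows (-6, 3, 3); (5, -8, -1); (2, -1, 0)
w1 = Bv₀ = (3, -8, -1)
w2 = Bw1 = (-45, 80, 14)
w3 = Bw2 = (552, -879, -170)
Ratio: -879/80 = -10.9875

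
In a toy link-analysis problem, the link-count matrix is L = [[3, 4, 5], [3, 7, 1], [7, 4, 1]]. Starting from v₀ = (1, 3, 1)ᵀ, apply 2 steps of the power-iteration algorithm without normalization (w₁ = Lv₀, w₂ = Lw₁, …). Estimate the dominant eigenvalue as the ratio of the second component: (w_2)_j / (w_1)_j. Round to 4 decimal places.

w1 = Lv₀ = (20, 25, 20)
w2 = Lw1 = (260, 255, 260)
Ratio at component: 255 / 25 = 10.2000

λ ≈ 10.2000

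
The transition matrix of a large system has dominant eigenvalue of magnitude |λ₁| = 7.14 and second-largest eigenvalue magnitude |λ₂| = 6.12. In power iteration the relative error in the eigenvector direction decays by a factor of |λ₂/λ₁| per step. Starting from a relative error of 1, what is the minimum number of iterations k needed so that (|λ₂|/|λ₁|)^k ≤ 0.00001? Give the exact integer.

75

|λ₂/λ₁| = 6.12/7.14 = 0.85714
Need k ≥ ln(0.00001) / ln(0.85714) = -11.5129 / -0.1542 ≈ 74.686
Smallest integer k satisfying the bound: 75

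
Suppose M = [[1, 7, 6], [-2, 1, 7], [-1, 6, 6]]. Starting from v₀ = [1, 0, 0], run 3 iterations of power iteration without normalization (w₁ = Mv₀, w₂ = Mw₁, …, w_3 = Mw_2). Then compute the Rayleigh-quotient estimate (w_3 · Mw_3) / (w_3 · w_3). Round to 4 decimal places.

8.7755

w1 = Mv₀ = (1·1 + 7·0 + 6·0; (-2)·1 + 1·0 + 7·0; (-1)·1 + 6·0 + 6·0) = (1, -2, -1)
w2 = Mw1 = (1·1 + 7·(-2) + 6·(-1); (-2)·1 + 1·(-2) + 7·(-1); (-1)·1 + 6·(-2) + 6·(-1)) = (-19, -11, -19)
w3 = Mw2 = (-210, -106, -161)
Mw3 = (-1918, -813, -1392)
w3·Mw3 = (-210)·(-1918) + (-106)·(-813) + (-161)·(-1392) = 713070; w3·w3 = (-210)·(-210) + (-106)·(-106) + (-161)·(-161) = 81257
λ ≈ 713070/81257 = 8.7755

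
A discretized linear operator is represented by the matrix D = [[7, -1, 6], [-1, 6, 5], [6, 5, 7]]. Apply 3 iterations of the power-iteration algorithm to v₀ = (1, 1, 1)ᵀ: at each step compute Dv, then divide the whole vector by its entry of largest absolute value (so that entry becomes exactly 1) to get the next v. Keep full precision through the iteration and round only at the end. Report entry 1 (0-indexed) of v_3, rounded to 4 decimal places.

0.5361

Dv0 = (12.00000, 10.00000, 18.00000); divide by 18.00000 → v1 = (0.66667, 0.55556, 1.00000)
Dv1 = (10.11111, 7.66667, 13.77778); divide by 13.77778 → v2 = (0.73387, 0.55645, 1.00000)
Dv2 = (10.58065, 7.60484, 14.18548); divide by 14.18548 → v3 = (0.74588, 0.53610, 1.00000)
Requested entry of v3: 1886/3518 = 0.5361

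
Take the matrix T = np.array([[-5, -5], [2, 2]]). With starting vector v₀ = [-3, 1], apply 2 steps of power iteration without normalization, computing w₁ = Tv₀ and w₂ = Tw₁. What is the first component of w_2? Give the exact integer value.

-30

w1 = Tv₀ = (10, -4)
w2 = Tw1 = (-30, 12)
The requested component of w2 is -30.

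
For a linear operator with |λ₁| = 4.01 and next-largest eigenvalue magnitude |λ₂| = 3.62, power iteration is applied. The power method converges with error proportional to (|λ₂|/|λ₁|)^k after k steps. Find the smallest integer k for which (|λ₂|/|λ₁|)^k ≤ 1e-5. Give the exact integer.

|λ₂/λ₁| = 3.62/4.01 = 0.90274
Need k ≥ ln(1e-5) / ln(0.90274) = -11.5129 / -0.1023 ≈ 112.522
Smallest integer k satisfying the bound: 113

113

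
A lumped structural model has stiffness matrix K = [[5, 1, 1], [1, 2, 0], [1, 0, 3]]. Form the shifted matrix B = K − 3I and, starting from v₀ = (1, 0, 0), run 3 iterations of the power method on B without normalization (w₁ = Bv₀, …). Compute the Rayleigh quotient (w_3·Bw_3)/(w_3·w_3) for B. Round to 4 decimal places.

B = K − 3I has rows (2, 1, 1); (1, -1, 0); (1, 0, 0)
w1 = Bv₀ = (2, 1, 1)
w2 = Bw1 = (6, 1, 2)
w3 = Bw2 = (15, 5, 6)
Bw3 = (41, 10, 15)
w3·Bw3 = 755; w3·w3 = 286; μ ≈ 755/286 = 2.6399

2.6399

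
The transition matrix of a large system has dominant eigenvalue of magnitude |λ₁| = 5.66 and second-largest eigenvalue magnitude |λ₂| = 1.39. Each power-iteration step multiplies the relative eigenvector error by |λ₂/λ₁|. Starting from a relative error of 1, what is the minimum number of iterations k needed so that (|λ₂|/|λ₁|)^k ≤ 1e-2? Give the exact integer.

4

|λ₂/λ₁| = 1.39/5.66 = 0.24558
Need k ≥ ln(1e-2) / ln(0.24558) = -4.6052 / -1.4041 ≈ 3.280
Smallest integer k satisfying the bound: 4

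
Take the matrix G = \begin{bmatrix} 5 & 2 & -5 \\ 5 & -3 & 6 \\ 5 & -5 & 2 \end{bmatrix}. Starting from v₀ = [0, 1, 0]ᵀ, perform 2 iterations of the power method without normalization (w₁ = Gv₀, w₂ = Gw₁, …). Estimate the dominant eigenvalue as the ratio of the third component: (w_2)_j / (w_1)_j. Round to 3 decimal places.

w1 = Gv₀ = (5·0 + 2·1 + (-5)·0; 5·0 + (-3)·1 + 6·0; 5·0 + (-5)·1 + 2·0) = (2, -3, -5)
w2 = Gw1 = (5·2 + 2·(-3) + (-5)·(-5); 5·2 + (-3)·(-3) + 6·(-5); 5·2 + (-5)·(-3) + 2·(-5)) = (29, -11, 15)
Ratio at component: 15 / -5 = -3.000

-3.000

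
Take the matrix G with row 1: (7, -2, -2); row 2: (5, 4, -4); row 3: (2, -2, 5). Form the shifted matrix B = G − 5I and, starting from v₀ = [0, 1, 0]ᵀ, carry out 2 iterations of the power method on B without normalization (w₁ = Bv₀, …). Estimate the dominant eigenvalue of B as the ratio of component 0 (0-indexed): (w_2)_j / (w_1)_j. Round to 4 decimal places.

-1.0000

B = G − 5I has rows (2, -2, -2); (5, -1, -4); (2, -2, 0)
w1 = Bv₀ = (-2, -1, -2)
w2 = Bw1 = (2, -1, -2)
Ratio: 2/-2 = -1.0000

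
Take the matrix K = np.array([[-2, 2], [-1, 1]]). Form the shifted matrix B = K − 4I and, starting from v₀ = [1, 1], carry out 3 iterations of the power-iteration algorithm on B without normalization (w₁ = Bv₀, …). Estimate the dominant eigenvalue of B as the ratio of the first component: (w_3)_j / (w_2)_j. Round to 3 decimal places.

μ ≈ -4.000

B = K − 4I has rows (-6, 2); (-1, -3)
w1 = Bv₀ = ((-6)·1 + 2·1; (-1)·1 + (-3)·1) = (-4, -4)
w2 = Bw1 = ((-6)·(-4) + 2·(-4); (-1)·(-4) + (-3)·(-4)) = (16, 16)
w3 = Bw2 = (-64, -64)
Ratio: -64/16 = -4.000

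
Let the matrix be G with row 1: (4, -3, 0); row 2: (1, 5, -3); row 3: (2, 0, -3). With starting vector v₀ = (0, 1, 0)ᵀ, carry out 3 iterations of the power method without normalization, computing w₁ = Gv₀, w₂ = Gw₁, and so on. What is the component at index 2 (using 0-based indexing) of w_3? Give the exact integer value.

w1 = Gv₀ = (-3, 5, 0)
w2 = Gw1 = (-27, 22, -6)
w3 = Gw2 = (-174, 101, -36)
The requested component of w3 is -36.

-36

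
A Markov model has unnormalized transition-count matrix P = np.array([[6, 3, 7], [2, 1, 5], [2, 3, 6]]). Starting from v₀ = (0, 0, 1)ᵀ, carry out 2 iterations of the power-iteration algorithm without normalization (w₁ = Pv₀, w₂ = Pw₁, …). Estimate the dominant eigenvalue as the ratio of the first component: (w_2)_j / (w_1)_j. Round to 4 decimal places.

λ ≈ 14.1429

w1 = Pv₀ = (6·0 + 3·0 + 7·1; 2·0 + 1·0 + 5·1; 2·0 + 3·0 + 6·1) = (7, 5, 6)
w2 = Pw1 = (6·7 + 3·5 + 7·6; 2·7 + 1·5 + 5·6; 2·7 + 3·5 + 6·6) = (99, 49, 65)
Ratio at component: 99 / 7 = 14.1429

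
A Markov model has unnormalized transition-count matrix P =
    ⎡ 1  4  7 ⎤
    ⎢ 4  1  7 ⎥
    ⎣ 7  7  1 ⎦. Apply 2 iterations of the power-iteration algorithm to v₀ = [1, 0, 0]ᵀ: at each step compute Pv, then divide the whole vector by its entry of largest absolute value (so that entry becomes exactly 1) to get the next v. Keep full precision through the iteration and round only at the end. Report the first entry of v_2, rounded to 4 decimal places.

Pv0 = (1.00000, 4.00000, 7.00000); divide by 7.00000 → v1 = (0.14286, 0.57143, 1.00000)
Pv1 = (9.42857, 8.14286, 6.00000); divide by 9.42857 → v2 = (1.00000, 0.86364, 0.63636)
Requested entry of v2: 66/66 = 1.0000

1.0000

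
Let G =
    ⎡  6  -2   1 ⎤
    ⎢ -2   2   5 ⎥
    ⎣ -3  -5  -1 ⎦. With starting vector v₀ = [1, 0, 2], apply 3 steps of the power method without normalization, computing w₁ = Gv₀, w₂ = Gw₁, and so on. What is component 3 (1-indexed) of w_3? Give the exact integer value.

103

w1 = Gv₀ = (6·1 + (-2)·0 + 1·2; (-2)·1 + 2·0 + 5·2; (-3)·1 + (-5)·0 + (-1)·2) = (8, 8, -5)
w2 = Gw1 = (6·8 + (-2)·8 + 1·(-5); (-2)·8 + 2·8 + 5·(-5); (-3)·8 + (-5)·8 + (-1)·(-5)) = (27, -25, -59)
w3 = Gw2 = (153, -399, 103)
The requested component of w3 is 103.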